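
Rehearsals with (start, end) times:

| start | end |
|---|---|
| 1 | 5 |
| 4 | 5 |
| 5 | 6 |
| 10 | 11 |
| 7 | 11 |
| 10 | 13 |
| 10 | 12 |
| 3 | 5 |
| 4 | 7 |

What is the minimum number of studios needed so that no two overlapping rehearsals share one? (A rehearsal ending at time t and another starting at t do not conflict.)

The answer is the maximum number of intervals overlapping at any instant.
Events (time:±→running): 1:+→1 3:+→2 4:+→3 4:+→4 … peak 4.

4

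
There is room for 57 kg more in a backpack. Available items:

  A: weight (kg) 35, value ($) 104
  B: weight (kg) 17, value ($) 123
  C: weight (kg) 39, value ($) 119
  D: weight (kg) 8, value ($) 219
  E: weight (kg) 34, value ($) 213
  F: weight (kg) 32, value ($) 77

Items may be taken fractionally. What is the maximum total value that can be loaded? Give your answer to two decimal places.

Sort by value per unit weight and fill in that order.
Order: D (219/8=27.38) > B (123/17=7.24) > E (213/34=6.26) > C (119/39=3.05) > A (104/35=2.97) > F (77/32=2.41)
Fill: take D (8 @ 219) → take B (17 @ 123) → take 32/34 of E → 200.47; 57/57 used.
Total value = 542.47

542.47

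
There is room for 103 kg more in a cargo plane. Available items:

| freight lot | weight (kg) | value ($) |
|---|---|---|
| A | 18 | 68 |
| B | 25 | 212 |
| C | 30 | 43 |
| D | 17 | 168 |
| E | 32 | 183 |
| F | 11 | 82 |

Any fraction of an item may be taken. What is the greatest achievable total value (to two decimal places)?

Greedy by value/weight ratio, highest first.
Order: D (168/17=9.88) > B (212/25=8.48) > F (82/11=7.45) > E (183/32=5.72) > A (68/18=3.78) > C (43/30=1.43)
Fill: take D (17 @ 168) → take B (25 @ 212) → take F (11 @ 82) → take E (32 @ 183) → take A (18 @ 68); 103/103 used.
Total value = 713.00

713.00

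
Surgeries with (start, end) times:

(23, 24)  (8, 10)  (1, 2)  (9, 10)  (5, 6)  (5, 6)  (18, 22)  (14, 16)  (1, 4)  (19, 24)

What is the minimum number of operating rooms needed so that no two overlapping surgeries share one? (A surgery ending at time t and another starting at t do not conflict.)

2

Count concurrent intervals with a sweep; the peak is the room count.
starts: [1, 1, 5, 5, 8, 9, 14, 18, 19, 23]
ends:   [2, 4, 6, 6, 10, 10, 16, 22, 24, 24]
s1→1 s1→2  — peak 2.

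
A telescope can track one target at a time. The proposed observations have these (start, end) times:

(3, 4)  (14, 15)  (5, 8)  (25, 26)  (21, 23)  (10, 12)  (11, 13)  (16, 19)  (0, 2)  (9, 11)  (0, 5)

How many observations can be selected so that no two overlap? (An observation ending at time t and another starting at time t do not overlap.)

Sorted by end: (0,2)  (3,4)  (0,5)  (5,8)  (9,11)  (10,12)  (11,13)  (14,15)  (16,19)  (21,23)  (25,26)
take (0,2); take (3,4); skip (0,5); take (5,8); take (9,11); take (11,13); take (14,15); take (16,19); take (21,23); take (25,26).
Selected 9 observations.

9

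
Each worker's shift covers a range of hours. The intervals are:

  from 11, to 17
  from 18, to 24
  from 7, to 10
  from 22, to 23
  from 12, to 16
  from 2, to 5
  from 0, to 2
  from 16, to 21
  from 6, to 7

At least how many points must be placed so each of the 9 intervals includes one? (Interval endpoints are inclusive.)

Sort by right endpoint; whenever an interval is uncovered, place a point at its right end.
By right end: [0,2]  [2,5]  [6,7]  [7,10]  [12,16]  [11,17]  [16,21]  [22,23]  [18,24]
[0,2] uncovered → point at 2; [6,7] uncovered → point at 7; [12,16] uncovered → point at 16; [22,23] uncovered → point at 23.
Points: 2, 7, 16, 23 (4 total).

4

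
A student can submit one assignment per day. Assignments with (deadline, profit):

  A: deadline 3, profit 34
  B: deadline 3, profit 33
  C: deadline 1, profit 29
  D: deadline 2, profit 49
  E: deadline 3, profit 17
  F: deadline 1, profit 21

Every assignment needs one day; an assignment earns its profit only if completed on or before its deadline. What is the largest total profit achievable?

116

Profit order: D=49 A=34 B=33 C=29 F=21 E=17
Assign: D→slot 2, A→slot 3, B→slot 1, C skipped, F skipped, E skipped.
Slots: [1:B] [2:D] [3:A]
Profit = 33 + 49 + 34 = 116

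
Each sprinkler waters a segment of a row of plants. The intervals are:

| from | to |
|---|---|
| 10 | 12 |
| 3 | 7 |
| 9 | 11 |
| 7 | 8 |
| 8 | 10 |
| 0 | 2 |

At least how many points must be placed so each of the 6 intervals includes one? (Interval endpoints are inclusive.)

3

Sorted: [0,2] [3,7] [7,8] [8,10] [9,11] [10,12]
{[0,2]} hit by 2; {[3,7],[7,8]} hit by 7; {[8,10],[9,11],[10,12]} hit by 10.
Points: 2, 7, 10 (3 total).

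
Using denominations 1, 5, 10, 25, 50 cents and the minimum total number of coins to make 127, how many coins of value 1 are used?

127 = 2×50 + 1×25 + 2×1
Count of 1: 2

2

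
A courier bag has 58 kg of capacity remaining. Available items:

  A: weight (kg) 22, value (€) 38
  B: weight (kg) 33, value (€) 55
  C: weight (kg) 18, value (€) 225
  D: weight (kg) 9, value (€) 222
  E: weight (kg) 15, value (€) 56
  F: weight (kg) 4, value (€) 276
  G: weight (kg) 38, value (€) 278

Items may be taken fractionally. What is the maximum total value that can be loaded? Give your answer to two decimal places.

Order: F (276/4=69.00) > D (222/9=24.67) > C (225/18=12.50) > G (278/38=7.32) > E (56/15=3.73) > A (38/22=1.73) > B (55/33=1.67)
Fill: take F (4 @ 276) → take D (9 @ 222) → take C (18 @ 225) → take 27/38 of G → 197.53; 58/58 used.
Total value = 920.53

920.53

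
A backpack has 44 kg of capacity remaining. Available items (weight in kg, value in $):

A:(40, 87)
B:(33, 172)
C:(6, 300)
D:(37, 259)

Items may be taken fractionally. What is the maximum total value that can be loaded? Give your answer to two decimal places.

Greedy by value/weight ratio, highest first.
Ratios (sorted): C 50.00, D 7.00, B 5.21, A 2.17
take C (6 @ 300); take D (37 @ 259); take 1/33 of B → 5.21. Capacity used 44/44.
Total value = 564.21

564.21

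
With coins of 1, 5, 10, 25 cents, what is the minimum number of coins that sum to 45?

3

Greedy: take as many of the largest coin as possible, then repeat with the remainder.
45 = 1×25 + 2×10
Total coins = 1 + 2 = 3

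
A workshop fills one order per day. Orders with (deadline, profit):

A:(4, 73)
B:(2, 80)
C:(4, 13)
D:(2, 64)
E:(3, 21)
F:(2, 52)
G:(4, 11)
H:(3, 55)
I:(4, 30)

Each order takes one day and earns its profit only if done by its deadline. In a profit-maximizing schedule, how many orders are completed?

Take jobs in profit order; each goes to the latest open slot no later than its deadline.
Profit order: B=80 A=73 D=64 H=55 F=52 I=30 E=21 C=13 G=11
Assign: B→slot 2, A→slot 4, D→slot 1, H→slot 3, F skipped, I skipped, E skipped, C skipped, G skipped.
Slots: [1:D] [2:B] [3:H] [4:A]
4 of 9 scheduled.

4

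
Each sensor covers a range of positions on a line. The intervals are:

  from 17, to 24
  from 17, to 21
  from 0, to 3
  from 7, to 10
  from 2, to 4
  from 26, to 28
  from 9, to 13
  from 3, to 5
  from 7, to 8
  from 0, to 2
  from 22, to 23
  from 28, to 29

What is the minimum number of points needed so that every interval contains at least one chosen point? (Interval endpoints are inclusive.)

7

Sorted: [0,2] [0,3] [2,4] [3,5] [7,8] [7,10] [9,13] [17,21] [22,23] [17,24] [26,28] [28,29]
{[0,2],[0,3],[2,4]} hit by 2; {[3,5]} hit by 5; {[7,8],[7,10]} hit by 8; {[9,13]} hit by 13; {[17,21]} hit by 21; {[22,23],[17,24]} hit by 23; {[26,28],[28,29]} hit by 28.
Points: 2, 5, 8, 13, 21, 23, 28 (7 total).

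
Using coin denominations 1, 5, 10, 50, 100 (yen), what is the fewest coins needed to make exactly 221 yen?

5

Use the largest denomination that fits, subtract, and repeat.
221 − 2×100→21 − 2×10→1 − 1×1→0
Total coins = 2 + 2 + 1 = 5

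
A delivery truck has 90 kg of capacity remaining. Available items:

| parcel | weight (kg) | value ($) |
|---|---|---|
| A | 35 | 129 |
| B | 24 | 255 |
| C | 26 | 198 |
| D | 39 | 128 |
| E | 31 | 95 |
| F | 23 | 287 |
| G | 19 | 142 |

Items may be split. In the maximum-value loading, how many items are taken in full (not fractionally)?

3

Order: F (287/23=12.48) > B (255/24=10.62) > C (198/26=7.62) > G (142/19=7.47) > A (129/35=3.69) > D (128/39=3.28) > E (95/31=3.06)
Fill: take F (23 @ 287) → take B (24 @ 255) → take C (26 @ 198) → take 17/19 of G → 127.05; 90/90 used.
3 item(s) taken whole; one partial (take 17/19 of G).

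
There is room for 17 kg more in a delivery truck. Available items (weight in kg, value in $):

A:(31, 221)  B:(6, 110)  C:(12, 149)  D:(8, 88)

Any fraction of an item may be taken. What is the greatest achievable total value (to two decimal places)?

Order: B (110/6=18.33) > C (149/12=12.42) > D (88/8=11.00) > A (221/31=7.13)
Fill: take B (6 @ 110) → take 11/12 of C → 136.58; 17/17 used.
Total value = 246.58

246.58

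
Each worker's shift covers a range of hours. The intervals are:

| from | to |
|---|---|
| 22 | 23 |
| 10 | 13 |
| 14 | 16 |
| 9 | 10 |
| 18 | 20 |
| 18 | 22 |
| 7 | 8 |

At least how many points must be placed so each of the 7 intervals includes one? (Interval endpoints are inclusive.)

Sort by right endpoint; whenever an interval is uncovered, place a point at its right end.
By right end: [7,8]  [9,10]  [10,13]  [14,16]  [18,20]  [18,22]  [22,23]
[7,8] uncovered → point at 8; [9,10] uncovered → point at 10; [14,16] uncovered → point at 16; [18,20] uncovered → point at 20; [22,23] uncovered → point at 23.
Points: 8, 10, 16, 20, 23 (5 total).

5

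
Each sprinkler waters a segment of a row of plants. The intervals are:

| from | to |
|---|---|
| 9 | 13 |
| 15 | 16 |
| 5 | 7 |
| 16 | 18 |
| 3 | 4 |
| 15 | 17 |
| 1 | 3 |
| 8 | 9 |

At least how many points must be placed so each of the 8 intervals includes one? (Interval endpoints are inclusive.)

By right end: [1,3]  [3,4]  [5,7]  [8,9]  [9,13]  [15,16]  [15,17]  [16,18]
[1,3] uncovered → point at 3; [5,7] uncovered → point at 7; [8,9] uncovered → point at 9; [15,16] uncovered → point at 16.
Points: 3, 7, 9, 16 (4 total).

4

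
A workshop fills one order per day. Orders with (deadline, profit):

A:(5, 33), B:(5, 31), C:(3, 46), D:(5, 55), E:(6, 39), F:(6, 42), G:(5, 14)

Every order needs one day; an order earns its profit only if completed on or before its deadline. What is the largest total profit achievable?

Profit order: D=55 C=46 F=42 E=39 A=33 B=31 G=14
Assign: D→slot 5, C→slot 3, F→slot 6, E→slot 4, A→slot 2, B→slot 1, G skipped.
Slots: [1:B] [2:A] [3:C] [4:E] [5:D] [6:F]
Profit = 31 + 33 + 46 + 39 + 55 + 42 = 246

246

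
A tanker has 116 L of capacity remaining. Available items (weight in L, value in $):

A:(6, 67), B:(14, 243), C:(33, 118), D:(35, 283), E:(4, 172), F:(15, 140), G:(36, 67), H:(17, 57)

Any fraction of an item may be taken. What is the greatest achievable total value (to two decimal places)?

1053.18

Greedy by value/weight ratio, highest first.
Ratios (sorted): E 43.00, B 17.36, A 11.17, F 9.33, D 8.09, C 3.58, H 3.35, G 1.86
take E (4 @ 172); take B (14 @ 243); take A (6 @ 67); take F (15 @ 140); take D (35 @ 283); take C (33 @ 118); take 9/17 of H → 30.18. Capacity used 116/116.
Total value = 1053.18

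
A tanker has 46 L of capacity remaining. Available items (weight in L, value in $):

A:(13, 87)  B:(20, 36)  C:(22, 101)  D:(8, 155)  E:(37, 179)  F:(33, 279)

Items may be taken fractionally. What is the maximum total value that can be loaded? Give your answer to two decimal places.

Sort by value per unit weight and fill in that order.
Ratios (sorted): D 19.38, F 8.45, A 6.69, E 4.84, C 4.59, B 1.80
take D (8 @ 155); take F (33 @ 279); take 5/13 of A → 33.46. Capacity used 46/46.
Total value = 467.46

467.46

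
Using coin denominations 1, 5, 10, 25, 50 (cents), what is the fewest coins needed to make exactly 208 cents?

8

208 − 4×50→8 − 1×5→3 − 3×1→0
Total coins = 4 + 1 + 3 = 8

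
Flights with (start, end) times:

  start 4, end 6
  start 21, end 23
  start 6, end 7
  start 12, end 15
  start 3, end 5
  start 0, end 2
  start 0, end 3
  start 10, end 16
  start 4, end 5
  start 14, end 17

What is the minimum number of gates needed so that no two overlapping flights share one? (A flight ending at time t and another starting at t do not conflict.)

3

The answer is the maximum number of intervals overlapping at any instant.
starts: [0, 0, 3, 4, 4, 6, 10, 12, 14, 21]
ends:   [2, 3, 5, 5, 6, 7, 15, 16, 17, 23]
s0→1 s0→2 e2→1 e3→0 s3→1 s4→2 s4→3  — peak 3.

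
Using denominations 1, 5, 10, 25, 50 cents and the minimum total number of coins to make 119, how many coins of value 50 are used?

119 − 2×50→19 − 1×10→9 − 1×5→4 − 4×1→0
Count of 50: 2

2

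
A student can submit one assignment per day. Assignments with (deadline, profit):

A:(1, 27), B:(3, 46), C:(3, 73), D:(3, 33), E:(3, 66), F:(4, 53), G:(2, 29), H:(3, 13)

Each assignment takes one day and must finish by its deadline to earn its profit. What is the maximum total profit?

238

Sort by profit descending; place each in the latest free slot ≤ its deadline.
By profit: C(d3,73), E(d3,66), F(d4,53), B(d3,46), D(d3,33), G(d2,29), A(d1,27), H(d3,13)
C→slot 3; E→slot 2; F→slot 4; B→slot 1; D skipped; G skipped; A skipped; H skipped.
Profit = 46 + 66 + 73 + 53 = 238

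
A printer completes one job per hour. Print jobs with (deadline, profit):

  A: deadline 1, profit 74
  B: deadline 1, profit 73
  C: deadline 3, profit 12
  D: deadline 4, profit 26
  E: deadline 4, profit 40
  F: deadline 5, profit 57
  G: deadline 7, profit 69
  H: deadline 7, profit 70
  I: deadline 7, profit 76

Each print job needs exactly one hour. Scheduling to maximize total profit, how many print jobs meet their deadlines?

Profit order: I=76 A=74 B=73 H=70 G=69 F=57 E=40 D=26 C=12
Assign: I→slot 7, A→slot 1, B skipped, H→slot 6, G→slot 5, F→slot 4, E→slot 3, D→slot 2, C skipped.
Slots: [1:A] [2:D] [3:E] [4:F] [5:G] [6:H] [7:I]
7 of 9 scheduled.

7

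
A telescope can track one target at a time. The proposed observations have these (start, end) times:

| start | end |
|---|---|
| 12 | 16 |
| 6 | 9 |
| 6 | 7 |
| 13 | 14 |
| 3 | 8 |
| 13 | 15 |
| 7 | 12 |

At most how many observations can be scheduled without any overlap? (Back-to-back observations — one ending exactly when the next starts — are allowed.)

3

Sort by end time and greedily take each interval whose start is ≥ the last chosen end.
Sorted by end: (6,7)  (3,8)  (6,9)  (7,12)  (13,14)  (13,15)  (12,16)
take (6,7); take (7,12); take (13,14); skip (13,15).
Selected 3 observations.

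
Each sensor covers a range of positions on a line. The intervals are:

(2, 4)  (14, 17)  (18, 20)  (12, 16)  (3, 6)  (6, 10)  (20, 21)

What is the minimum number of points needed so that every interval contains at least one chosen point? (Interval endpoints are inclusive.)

4

By right end: [2,4]  [3,6]  [6,10]  [12,16]  [14,17]  [18,20]  [20,21]
[2,4] uncovered → point at 4; [6,10] uncovered → point at 10; [12,16] uncovered → point at 16; [18,20] uncovered → point at 20.
Points: 4, 10, 16, 20 (4 total).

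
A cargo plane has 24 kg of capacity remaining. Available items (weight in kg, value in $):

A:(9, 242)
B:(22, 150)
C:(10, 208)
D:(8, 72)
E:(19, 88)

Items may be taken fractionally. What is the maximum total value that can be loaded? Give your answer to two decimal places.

Sort by value per unit weight and fill in that order.
Ratios (sorted): A 26.89, C 20.80, D 9.00, B 6.82, E 4.63
take A (9 @ 242); take C (10 @ 208); take 5/8 of D → 45.00. Capacity used 24/24.
Total value = 495.00

495.00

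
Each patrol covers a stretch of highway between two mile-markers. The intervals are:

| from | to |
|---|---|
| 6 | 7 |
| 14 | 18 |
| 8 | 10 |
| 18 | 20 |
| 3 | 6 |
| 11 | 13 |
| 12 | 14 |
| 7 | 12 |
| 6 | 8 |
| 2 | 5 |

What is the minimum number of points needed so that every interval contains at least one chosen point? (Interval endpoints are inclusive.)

Process intervals by earliest right end; each time one isn't hit yet, stab at its right endpoint.
By right end: [2,5]  [3,6]  [6,7]  [6,8]  [8,10]  [7,12]  [11,13]  [12,14]  [14,18]  [18,20]
[2,5] uncovered → point at 5; [6,7] uncovered → point at 7; [8,10] uncovered → point at 10; [11,13] uncovered → point at 13; [14,18] uncovered → point at 18.
Points: 5, 7, 10, 13, 18 (5 total).

5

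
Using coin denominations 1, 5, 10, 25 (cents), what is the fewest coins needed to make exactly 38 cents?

5

38 = 1×25 + 1×10 + 3×1
Total coins = 1 + 1 + 3 = 5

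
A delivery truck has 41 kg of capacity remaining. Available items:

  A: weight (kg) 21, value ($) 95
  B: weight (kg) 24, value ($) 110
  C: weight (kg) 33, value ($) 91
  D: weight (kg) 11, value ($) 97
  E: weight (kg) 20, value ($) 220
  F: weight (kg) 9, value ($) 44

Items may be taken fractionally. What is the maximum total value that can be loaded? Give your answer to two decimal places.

Greedy by value/weight ratio, highest first.
Order: E (220/20=11.00) > D (97/11=8.82) > F (44/9=4.89) > B (110/24=4.58) > A (95/21=4.52) > C (91/33=2.76)
Fill: take E (20 @ 220) → take D (11 @ 97) → take F (9 @ 44) → take 1/24 of B → 4.58; 41/41 used.
Total value = 365.58

365.58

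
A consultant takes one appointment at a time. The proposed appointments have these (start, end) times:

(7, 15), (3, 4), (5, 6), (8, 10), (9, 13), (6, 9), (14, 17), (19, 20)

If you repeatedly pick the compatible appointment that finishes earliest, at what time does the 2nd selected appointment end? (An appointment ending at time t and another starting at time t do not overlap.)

Greedy by earliest finish: after sorting by end time, pick each interval compatible with the last pick.
Sorted by end: (3,4)  (5,6)  (6,9)  (8,10)  (9,13)  (7,15)  (14,17)  (19,20)
take (3,4); take (5,6); take (6,9); skip (8,10); take (9,13); take (14,17); take (19,20).
Selected: (3,4) (5,6) (6,9) (9,13) (14,17) (19,20)

6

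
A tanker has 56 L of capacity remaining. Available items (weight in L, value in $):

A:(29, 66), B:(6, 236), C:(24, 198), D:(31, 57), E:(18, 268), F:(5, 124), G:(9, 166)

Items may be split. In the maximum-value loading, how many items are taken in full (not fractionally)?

Greedy by value/weight ratio, highest first.
Ratios (sorted): B 39.33, F 24.80, G 18.44, E 14.89, C 8.25, A 2.28, D 1.84
take B (6 @ 236); take F (5 @ 124); take G (9 @ 166); take E (18 @ 268); take 18/24 of C → 148.50. Capacity used 56/56.
4 item(s) taken whole; one partial (take 18/24 of C).

4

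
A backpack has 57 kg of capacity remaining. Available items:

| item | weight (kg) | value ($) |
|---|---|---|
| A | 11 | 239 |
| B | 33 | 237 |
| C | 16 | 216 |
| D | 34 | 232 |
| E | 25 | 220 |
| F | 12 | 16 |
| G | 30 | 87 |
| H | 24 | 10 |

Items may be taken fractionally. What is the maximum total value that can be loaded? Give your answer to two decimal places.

710.91

Order: A (239/11=21.73) > C (216/16=13.50) > E (220/25=8.80) > B (237/33=7.18) > D (232/34=6.82) > G (87/30=2.90) > F (16/12=1.33) > H (10/24=0.42)
Fill: take A (11 @ 239) → take C (16 @ 216) → take E (25 @ 220) → take 5/33 of B → 35.91; 57/57 used.
Total value = 710.91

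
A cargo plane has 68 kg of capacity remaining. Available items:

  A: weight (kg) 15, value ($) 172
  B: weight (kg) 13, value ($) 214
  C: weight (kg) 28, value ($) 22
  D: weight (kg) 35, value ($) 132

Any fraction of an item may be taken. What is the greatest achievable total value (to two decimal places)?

521.93

Ratios (sorted): B 16.46, A 11.47, D 3.77, C 0.79
take B (13 @ 214); take A (15 @ 172); take D (35 @ 132); take 5/28 of C → 3.93. Capacity used 68/68.
Total value = 521.93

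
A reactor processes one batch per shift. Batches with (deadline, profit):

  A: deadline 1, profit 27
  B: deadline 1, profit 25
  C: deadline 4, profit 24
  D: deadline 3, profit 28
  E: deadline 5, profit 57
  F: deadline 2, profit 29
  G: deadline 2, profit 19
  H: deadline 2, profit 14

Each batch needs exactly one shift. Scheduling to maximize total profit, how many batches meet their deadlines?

5

Profit order: E=57 F=29 D=28 A=27 B=25 C=24 G=19 H=14
Assign: E→slot 5, F→slot 2, D→slot 3, A→slot 1, B skipped, C→slot 4, G skipped, H skipped.
Slots: [1:A] [2:F] [3:D] [4:C] [5:E]
5 of 8 scheduled.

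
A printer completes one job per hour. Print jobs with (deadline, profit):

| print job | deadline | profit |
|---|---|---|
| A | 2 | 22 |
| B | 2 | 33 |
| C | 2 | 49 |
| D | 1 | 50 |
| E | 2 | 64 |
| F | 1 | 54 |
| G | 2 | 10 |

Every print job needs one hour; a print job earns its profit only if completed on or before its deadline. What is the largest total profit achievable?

Take jobs in profit order; each goes to the latest open slot no later than its deadline.
Profit order: E=64 F=54 D=50 C=49 B=33 A=22 G=10
Assign: E→slot 2, F→slot 1, D skipped, C skipped, B skipped, A skipped, G skipped.
Slots: [1:F] [2:E]
Profit = 54 + 64 = 118

118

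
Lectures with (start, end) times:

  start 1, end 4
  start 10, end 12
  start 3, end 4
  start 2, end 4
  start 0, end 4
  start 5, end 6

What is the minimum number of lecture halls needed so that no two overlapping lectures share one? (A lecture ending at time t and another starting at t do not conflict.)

The answer is the maximum number of intervals overlapping at any instant.
Events (time:±→running): 0:+→1 1:+→2 2:+→3 3:+→4 … peak 4.

4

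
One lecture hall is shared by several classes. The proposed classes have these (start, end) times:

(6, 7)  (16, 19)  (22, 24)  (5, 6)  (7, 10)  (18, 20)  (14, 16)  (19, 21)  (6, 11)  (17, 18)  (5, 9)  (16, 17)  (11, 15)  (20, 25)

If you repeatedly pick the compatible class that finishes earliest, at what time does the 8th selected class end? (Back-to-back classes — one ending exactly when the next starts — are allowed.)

24

Sorted by end: (5,6)  (6,7)  (5,9)  (7,10)  (6,11)  (11,15)  (14,16)  (16,17)  (17,18)  (16,19)  (18,20)  (19,21)  (22,24)  (20,25)
take (5,6); take (6,7); take (7,10); take (11,15); take (16,17); take (17,18); take (18,20); skip (19,21); take (22,24); skip (20,25).
Selected: (5,6) (6,7) (7,10) (11,15) (16,17) (17,18) (18,20) (22,24)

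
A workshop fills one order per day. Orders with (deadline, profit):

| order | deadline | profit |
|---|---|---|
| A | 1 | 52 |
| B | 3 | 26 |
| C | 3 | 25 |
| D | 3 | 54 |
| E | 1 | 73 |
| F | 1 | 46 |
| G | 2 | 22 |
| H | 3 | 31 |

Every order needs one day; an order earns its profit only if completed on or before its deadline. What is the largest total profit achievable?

Sort by profit descending; place each in the latest free slot ≤ its deadline.
By profit: E(d1,73), D(d3,54), A(d1,52), F(d1,46), H(d3,31), B(d3,26), C(d3,25), G(d2,22)
E→slot 1; D→slot 3; A skipped; F skipped; H→slot 2; B skipped; C skipped; G skipped.
Profit = 73 + 31 + 54 = 158

158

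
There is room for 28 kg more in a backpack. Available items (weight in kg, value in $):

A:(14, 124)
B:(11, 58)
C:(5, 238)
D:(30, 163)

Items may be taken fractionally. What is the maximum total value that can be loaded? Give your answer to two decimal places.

Order: C (238/5=47.60) > A (124/14=8.86) > D (163/30=5.43) > B (58/11=5.27)
Fill: take C (5 @ 238) → take A (14 @ 124) → take 9/30 of D → 48.90; 28/28 used.
Total value = 410.90

410.90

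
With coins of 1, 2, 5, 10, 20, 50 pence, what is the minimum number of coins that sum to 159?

159 = 3×50 + 1×5 + 2×2
Total coins = 3 + 1 + 2 = 6

6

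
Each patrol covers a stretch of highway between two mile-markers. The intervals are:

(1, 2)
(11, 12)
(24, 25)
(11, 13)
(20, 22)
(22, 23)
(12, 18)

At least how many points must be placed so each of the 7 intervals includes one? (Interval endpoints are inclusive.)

4

Sort by right endpoint; whenever an interval is uncovered, place a point at its right end.
Sorted: [1,2] [11,12] [11,13] [12,18] [20,22] [22,23] [24,25]
{[1,2]} hit by 2; {[11,12],[11,13],[12,18]} hit by 12; {[20,22],[22,23]} hit by 22; {[24,25]} hit by 25.
Points: 2, 12, 22, 25 (4 total).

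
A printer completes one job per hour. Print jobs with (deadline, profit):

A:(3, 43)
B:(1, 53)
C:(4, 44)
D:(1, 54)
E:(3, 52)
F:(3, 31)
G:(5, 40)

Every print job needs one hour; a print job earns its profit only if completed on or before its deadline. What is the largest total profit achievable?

233

By profit: D(d1,54), B(d1,53), E(d3,52), C(d4,44), A(d3,43), G(d5,40), F(d3,31)
D→slot 1; B skipped; E→slot 3; C→slot 4; A→slot 2; G→slot 5; F skipped.
Profit = 54 + 43 + 52 + 44 + 40 = 233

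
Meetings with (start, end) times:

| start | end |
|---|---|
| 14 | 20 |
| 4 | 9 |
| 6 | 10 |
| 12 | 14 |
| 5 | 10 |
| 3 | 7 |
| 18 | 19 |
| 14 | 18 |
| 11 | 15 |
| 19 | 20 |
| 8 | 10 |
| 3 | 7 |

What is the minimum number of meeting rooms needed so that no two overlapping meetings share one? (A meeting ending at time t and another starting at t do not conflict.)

Count concurrent intervals with a sweep; the peak is the room count.
Events (time:±→running): 3:+→1 3:+→2 4:+→3 5:+→4 6:+→5 … peak 5.

5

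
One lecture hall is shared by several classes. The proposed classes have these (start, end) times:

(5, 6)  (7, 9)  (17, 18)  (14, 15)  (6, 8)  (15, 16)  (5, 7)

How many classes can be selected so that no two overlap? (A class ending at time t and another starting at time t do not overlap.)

5

Sort by end time and greedily take each interval whose start is ≥ the last chosen end.
By end time: (5,6), (5,7), (6,8), (7,9), (14,15), (15,16), (17,18).
Pick (5,6); next start ≥ 6 → (6,8); next start ≥ 8 → (14,15); next start ≥ 15 → (15,16); next start ≥ 16 → (17,18).
Selected 5 classes.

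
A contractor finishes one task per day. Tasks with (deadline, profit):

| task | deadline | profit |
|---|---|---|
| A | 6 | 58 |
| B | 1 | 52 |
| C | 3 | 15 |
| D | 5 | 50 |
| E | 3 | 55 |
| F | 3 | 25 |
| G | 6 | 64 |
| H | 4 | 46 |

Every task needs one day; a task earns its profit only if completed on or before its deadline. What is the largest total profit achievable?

Profit order: G=64 A=58 E=55 B=52 D=50 H=46 F=25 C=15
Assign: G→slot 6, A→slot 5, E→slot 3, B→slot 1, D→slot 4, H→slot 2, F skipped, C skipped.
Slots: [1:B] [2:H] [3:E] [4:D] [5:A] [6:G]
Profit = 52 + 46 + 55 + 50 + 58 + 64 = 325

325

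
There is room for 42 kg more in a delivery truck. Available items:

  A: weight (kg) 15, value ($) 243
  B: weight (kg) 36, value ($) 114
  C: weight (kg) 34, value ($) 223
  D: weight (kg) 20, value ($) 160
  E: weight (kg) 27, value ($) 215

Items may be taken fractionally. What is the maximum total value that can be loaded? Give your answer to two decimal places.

Sort by value per unit weight and fill in that order.
Ratios (sorted): A 16.20, D 8.00, E 7.96, C 6.56, B 3.17
take A (15 @ 243); take D (20 @ 160); take 7/27 of E → 55.74. Capacity used 42/42.
Total value = 458.74

458.74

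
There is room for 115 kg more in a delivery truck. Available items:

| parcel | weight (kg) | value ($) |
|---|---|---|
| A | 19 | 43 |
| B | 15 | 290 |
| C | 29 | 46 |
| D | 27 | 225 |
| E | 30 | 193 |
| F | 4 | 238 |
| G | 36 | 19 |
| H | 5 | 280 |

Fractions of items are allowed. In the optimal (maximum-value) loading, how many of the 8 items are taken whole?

Sort by value per unit weight and fill in that order.
Ratios (sorted): F 59.50, H 56.00, B 19.33, D 8.33, E 6.43, A 2.26, C 1.59, G 0.53
take F (4 @ 238); take H (5 @ 280); take B (15 @ 290); take D (27 @ 225); take E (30 @ 193); take A (19 @ 43); take 15/29 of C → 23.79. Capacity used 115/115.
6 item(s) taken whole; one partial (take 15/29 of C).

6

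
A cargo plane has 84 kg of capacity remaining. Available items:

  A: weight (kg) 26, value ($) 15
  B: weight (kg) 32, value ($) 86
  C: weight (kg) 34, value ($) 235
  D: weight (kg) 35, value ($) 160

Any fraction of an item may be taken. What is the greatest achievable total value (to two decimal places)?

Order: C (235/34=6.91) > D (160/35=4.57) > B (86/32=2.69) > A (15/26=0.58)
Fill: take C (34 @ 235) → take D (35 @ 160) → take 15/32 of B → 40.31; 84/84 used.
Total value = 435.31

435.31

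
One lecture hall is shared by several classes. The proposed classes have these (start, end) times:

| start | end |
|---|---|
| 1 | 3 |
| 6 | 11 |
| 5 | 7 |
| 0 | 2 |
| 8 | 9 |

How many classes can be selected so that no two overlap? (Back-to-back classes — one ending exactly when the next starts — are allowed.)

3

Greedy by earliest finish: after sorting by end time, pick each interval compatible with the last pick.
Sorted by end: (0,2)  (1,3)  (5,7)  (8,9)  (6,11)
take (0,2); take (5,7); take (8,9); skip (6,11).
Selected 3 classes.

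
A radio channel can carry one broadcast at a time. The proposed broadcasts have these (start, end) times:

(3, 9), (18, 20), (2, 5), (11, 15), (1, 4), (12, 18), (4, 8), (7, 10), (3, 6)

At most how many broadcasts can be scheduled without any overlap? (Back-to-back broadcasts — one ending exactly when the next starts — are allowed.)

4

By end time: (1,4), (2,5), (3,6), (4,8), (3,9), (7,10), (11,15), (12,18), (18,20).
Pick (1,4); next start ≥ 4 → (4,8); next start ≥ 8 → (11,15); next start ≥ 15 → (18,20).
Selected 4 broadcasts.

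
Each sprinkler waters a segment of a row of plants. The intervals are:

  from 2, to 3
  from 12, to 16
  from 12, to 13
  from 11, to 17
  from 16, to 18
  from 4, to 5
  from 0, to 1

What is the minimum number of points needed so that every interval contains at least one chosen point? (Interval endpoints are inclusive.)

Sort by right endpoint; whenever an interval is uncovered, place a point at its right end.
By right end: [0,1]  [2,3]  [4,5]  [12,13]  [12,16]  [11,17]  [16,18]
[0,1] uncovered → point at 1; [2,3] uncovered → point at 3; [4,5] uncovered → point at 5; [12,13] uncovered → point at 13; [16,18] uncovered → point at 18.
Points: 1, 3, 5, 13, 18 (5 total).

5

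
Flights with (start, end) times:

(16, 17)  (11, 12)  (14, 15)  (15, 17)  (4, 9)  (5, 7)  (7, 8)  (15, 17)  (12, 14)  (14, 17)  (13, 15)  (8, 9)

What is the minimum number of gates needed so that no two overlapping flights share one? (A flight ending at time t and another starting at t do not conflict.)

4

The answer is the maximum number of intervals overlapping at any instant.
starts: [4, 5, 7, 8, 11, 12, 13, 14, 14, 15, 15, 16]
ends:   [7, 8, 9, 9, 12, 14, 15, 15, 17, 17, 17, 17]
s4→1 s5→2 e7→1 s7→2 e8→1 s8→2 e9→1 e9→0 s11→1 e12→0 s12→1 s13→2 e14→1 s14→2 s14→3 e15→2 e15→1 s15→2 s15→3 s16→4  — peak 4.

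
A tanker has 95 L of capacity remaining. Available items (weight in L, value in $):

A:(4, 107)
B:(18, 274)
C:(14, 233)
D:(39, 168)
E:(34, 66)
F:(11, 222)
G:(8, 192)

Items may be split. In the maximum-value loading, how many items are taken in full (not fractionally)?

6

Greedy by value/weight ratio, highest first.
Order: A (107/4=26.75) > G (192/8=24.00) > F (222/11=20.18) > C (233/14=16.64) > B (274/18=15.22) > D (168/39=4.31) > E (66/34=1.94)
Fill: take A (4 @ 107) → take G (8 @ 192) → take F (11 @ 222) → take C (14 @ 233) → take B (18 @ 274) → take D (39 @ 168) → take 1/34 of E → 1.94; 95/95 used.
6 item(s) taken whole; one partial (take 1/34 of E).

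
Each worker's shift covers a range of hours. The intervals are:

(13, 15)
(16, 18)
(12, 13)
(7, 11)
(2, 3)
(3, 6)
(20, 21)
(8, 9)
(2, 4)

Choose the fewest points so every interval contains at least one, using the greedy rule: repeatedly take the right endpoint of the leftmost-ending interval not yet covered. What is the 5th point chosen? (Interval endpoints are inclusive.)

Sort by right endpoint; whenever an interval is uncovered, place a point at its right end.
Sorted: [2,3] [2,4] [3,6] [8,9] [7,11] [12,13] [13,15] [16,18] [20,21]
{[2,3],[2,4],[3,6]} hit by 3; {[8,9],[7,11]} hit by 9; {[12,13],[13,15]} hit by 13; {[16,18]} hit by 18; {[20,21]} hit by 21.
Points: 3, 9, 13, 18, 21 (5 total).

21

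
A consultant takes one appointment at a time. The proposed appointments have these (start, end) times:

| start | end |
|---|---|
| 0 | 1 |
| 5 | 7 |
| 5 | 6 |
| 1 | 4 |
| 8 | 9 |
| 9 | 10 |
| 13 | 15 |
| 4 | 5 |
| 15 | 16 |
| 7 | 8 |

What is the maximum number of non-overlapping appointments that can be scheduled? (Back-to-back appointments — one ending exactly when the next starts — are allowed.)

Sort by end time and greedily take each interval whose start is ≥ the last chosen end.
Sorted by end: (0,1)  (1,4)  (4,5)  (5,6)  (5,7)  (7,8)  (8,9)  (9,10)  (13,15)  (15,16)
take (0,1); take (1,4); take (4,5); take (5,6); skip (5,7); take (7,8); take (8,9); take (9,10); take (13,15); take (15,16).
Selected 9 appointments.

9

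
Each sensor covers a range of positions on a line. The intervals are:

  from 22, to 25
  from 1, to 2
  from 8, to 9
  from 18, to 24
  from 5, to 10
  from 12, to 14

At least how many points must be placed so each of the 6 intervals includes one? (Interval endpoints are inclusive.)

Sort by right endpoint; whenever an interval is uncovered, place a point at its right end.
By right end: [1,2]  [8,9]  [5,10]  [12,14]  [18,24]  [22,25]
[1,2] uncovered → point at 2; [8,9] uncovered → point at 9; [12,14] uncovered → point at 14; [18,24] uncovered → point at 24.
Points: 2, 9, 14, 24 (4 total).

4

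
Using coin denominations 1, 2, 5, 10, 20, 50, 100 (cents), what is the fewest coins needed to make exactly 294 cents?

7

294 = 2×100 + 1×50 + 2×20 + 2×2
Total coins = 2 + 1 + 2 + 2 = 7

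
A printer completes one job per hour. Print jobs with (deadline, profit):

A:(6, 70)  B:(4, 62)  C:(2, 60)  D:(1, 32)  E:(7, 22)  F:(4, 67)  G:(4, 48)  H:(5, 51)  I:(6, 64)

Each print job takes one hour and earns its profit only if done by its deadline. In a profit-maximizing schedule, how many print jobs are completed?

7

By profit: A(d6,70), F(d4,67), I(d6,64), B(d4,62), C(d2,60), H(d5,51), G(d4,48), D(d1,32), E(d7,22)
A→slot 6; F→slot 4; I→slot 5; B→slot 3; C→slot 2; H→slot 1; G skipped; D skipped; E→slot 7.
7 of 9 scheduled.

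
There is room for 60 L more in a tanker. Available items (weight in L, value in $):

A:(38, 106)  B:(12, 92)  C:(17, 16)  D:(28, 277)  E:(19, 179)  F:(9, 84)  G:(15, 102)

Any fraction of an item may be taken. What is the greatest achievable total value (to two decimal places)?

570.67

Sort by value per unit weight and fill in that order.
Ratios (sorted): D 9.89, E 9.42, F 9.33, B 7.67, G 6.80, A 2.79, C 0.94
take D (28 @ 277); take E (19 @ 179); take F (9 @ 84); take 4/12 of B → 30.67. Capacity used 60/60.
Total value = 570.67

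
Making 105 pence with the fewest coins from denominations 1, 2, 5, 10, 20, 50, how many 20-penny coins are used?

105 − 2×50→5 − 1×5→0
Count of 20: 0

0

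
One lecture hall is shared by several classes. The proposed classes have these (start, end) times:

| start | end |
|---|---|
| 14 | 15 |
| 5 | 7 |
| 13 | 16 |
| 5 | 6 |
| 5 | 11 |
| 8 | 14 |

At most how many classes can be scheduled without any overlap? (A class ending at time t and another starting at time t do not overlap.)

Sorted by end: (5,6)  (5,7)  (5,11)  (8,14)  (14,15)  (13,16)
take (5,6); skip (5,11); take (8,14); take (14,15); skip (13,16).
Selected 3 classes.

3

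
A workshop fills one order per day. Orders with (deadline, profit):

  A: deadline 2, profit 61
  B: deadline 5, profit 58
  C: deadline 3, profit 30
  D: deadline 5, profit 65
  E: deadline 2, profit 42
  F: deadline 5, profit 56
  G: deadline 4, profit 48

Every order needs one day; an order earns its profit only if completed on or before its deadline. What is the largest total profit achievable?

288

Take jobs in profit order; each goes to the latest open slot no later than its deadline.
Profit order: D=65 A=61 B=58 F=56 G=48 E=42 C=30
Assign: D→slot 5, A→slot 2, B→slot 4, F→slot 3, G→slot 1, E skipped, C skipped.
Slots: [1:G] [2:A] [3:F] [4:B] [5:D]
Profit = 48 + 61 + 56 + 58 + 65 = 288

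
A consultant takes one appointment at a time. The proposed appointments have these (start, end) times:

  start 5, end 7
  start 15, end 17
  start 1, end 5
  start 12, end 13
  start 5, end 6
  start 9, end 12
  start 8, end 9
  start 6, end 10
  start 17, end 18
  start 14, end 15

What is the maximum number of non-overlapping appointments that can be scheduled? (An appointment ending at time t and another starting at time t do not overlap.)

Order by finish time; keep every interval that doesn't clash with the previous kept one.
By end time: (1,5), (5,6), (5,7), (8,9), (6,10), (9,12), (12,13), (14,15), (15,17), (17,18).
Pick (1,5); next start ≥ 5 → (5,6); next start ≥ 6 → (8,9); next start ≥ 9 → (9,12); next start ≥ 12 → (12,13); next start ≥ 13 → (14,15); next start ≥ 15 → (15,17); next start ≥ 17 → (17,18).
Selected 8 appointments.

8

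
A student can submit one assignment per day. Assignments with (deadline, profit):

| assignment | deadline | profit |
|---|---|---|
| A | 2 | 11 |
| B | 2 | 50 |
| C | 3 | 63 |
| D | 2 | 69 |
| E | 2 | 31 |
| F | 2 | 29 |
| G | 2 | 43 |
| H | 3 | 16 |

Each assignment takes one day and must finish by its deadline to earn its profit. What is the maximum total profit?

Sort by profit descending; place each in the latest free slot ≤ its deadline.
Profit order: D=69 C=63 B=50 G=43 E=31 F=29 H=16 A=11
Assign: D→slot 2, C→slot 3, B→slot 1, G skipped, E skipped, F skipped, H skipped, A skipped.
Slots: [1:B] [2:D] [3:C]
Profit = 50 + 69 + 63 = 182

182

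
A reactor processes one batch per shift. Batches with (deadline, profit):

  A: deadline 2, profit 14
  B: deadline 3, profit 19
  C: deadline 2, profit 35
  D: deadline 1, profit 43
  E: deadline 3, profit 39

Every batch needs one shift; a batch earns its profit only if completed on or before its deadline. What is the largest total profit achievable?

Take jobs in profit order; each goes to the latest open slot no later than its deadline.
Profit order: D=43 E=39 C=35 B=19 A=14
Assign: D→slot 1, E→slot 3, C→slot 2, B skipped, A skipped.
Slots: [1:D] [2:C] [3:E]
Profit = 43 + 35 + 39 = 117

117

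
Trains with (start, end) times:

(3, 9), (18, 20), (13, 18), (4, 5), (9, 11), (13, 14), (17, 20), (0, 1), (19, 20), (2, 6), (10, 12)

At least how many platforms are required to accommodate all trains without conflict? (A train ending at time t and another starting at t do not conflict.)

starts: [0, 2, 3, 4, 9, 10, 13, 13, 17, 18, 19]
ends:   [1, 5, 6, 9, 11, 12, 14, 18, 20, 20, 20]
s0→1 e1→0 s2→1 s3→2 s4→3  — peak 3.

3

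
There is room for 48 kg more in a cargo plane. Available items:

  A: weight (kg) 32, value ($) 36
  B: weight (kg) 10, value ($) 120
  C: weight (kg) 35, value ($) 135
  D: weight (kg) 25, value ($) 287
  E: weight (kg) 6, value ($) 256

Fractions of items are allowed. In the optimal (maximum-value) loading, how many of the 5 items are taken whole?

Sort by value per unit weight and fill in that order.
Ratios (sorted): E 42.67, B 12.00, D 11.48, C 3.86, A 1.12
take E (6 @ 256); take B (10 @ 120); take D (25 @ 287); take 7/35 of C → 27.00. Capacity used 48/48.
3 item(s) taken whole; one partial (take 7/35 of C).

3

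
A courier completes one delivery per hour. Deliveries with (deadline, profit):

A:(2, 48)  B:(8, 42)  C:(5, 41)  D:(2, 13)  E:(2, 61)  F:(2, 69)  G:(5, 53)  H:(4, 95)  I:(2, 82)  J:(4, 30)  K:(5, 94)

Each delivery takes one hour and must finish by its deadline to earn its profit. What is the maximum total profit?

By profit: H(d4,95), K(d5,94), I(d2,82), F(d2,69), E(d2,61), G(d5,53), A(d2,48), B(d8,42), C(d5,41), J(d4,30), D(d2,13)
H→slot 4; K→slot 5; I→slot 2; F→slot 1; E skipped; G→slot 3; A skipped; B→slot 8; C skipped; J skipped; D skipped.
Profit = 69 + 82 + 53 + 95 + 94 + 42 = 435

435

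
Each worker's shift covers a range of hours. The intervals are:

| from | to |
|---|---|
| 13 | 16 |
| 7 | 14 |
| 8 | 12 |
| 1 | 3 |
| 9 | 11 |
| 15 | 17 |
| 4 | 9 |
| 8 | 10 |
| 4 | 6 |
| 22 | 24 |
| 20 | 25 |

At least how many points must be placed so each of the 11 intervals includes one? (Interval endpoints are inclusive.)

5

Process intervals by earliest right end; each time one isn't hit yet, stab at its right endpoint.
Sorted: [1,3] [4,6] [4,9] [8,10] [9,11] [8,12] [7,14] [13,16] [15,17] [22,24] [20,25]
{[1,3]} hit by 3; {[4,6],[4,9]} hit by 6; {[8,10],[9,11],[8,12],[7,14]} hit by 10; {[13,16],[15,17]} hit by 16; {[22,24],[20,25]} hit by 24.
Points: 3, 6, 10, 16, 24 (5 total).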